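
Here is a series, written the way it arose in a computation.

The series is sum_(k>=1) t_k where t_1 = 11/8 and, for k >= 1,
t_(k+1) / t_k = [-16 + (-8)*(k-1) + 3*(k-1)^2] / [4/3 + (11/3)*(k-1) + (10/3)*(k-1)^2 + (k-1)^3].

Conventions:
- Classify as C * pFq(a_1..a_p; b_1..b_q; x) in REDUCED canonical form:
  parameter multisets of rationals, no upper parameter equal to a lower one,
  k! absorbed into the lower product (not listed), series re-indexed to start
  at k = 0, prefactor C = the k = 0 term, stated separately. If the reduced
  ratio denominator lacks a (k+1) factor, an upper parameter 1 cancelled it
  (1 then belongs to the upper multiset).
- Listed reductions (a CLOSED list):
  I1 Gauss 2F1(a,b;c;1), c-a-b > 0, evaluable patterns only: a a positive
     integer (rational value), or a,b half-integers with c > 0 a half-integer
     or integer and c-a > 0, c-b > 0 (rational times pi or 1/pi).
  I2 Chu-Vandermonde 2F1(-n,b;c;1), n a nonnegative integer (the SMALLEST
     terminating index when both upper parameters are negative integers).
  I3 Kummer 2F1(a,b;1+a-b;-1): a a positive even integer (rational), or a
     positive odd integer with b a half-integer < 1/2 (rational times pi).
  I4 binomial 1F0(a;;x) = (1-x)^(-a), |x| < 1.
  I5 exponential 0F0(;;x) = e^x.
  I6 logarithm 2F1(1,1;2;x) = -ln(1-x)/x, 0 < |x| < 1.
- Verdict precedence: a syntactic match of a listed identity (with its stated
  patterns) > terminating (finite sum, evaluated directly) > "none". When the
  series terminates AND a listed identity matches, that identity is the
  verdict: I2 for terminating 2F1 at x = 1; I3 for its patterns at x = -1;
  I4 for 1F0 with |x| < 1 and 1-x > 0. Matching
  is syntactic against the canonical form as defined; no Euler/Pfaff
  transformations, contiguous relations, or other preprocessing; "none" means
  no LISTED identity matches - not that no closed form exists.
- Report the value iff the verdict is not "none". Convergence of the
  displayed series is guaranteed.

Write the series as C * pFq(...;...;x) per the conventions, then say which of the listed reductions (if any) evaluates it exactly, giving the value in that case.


x = 3 here; the reduced form reads 1F1, upper {-4}, lower {1}, C = 11/8. Verdict: terminating. With -4 upstairs the series is a 5-term polynomial sum; evaluated term by term. Value: 121/64.

Key step: t_0 being 11/8, the parameter 4/3 appears in both the upper and lower lists and cancels.
Ratio: r(k) = 3 * (k-4) / [(k+1) (k+1)] - rational in k. x = 3; t_0 = 11/8; negate the roots.


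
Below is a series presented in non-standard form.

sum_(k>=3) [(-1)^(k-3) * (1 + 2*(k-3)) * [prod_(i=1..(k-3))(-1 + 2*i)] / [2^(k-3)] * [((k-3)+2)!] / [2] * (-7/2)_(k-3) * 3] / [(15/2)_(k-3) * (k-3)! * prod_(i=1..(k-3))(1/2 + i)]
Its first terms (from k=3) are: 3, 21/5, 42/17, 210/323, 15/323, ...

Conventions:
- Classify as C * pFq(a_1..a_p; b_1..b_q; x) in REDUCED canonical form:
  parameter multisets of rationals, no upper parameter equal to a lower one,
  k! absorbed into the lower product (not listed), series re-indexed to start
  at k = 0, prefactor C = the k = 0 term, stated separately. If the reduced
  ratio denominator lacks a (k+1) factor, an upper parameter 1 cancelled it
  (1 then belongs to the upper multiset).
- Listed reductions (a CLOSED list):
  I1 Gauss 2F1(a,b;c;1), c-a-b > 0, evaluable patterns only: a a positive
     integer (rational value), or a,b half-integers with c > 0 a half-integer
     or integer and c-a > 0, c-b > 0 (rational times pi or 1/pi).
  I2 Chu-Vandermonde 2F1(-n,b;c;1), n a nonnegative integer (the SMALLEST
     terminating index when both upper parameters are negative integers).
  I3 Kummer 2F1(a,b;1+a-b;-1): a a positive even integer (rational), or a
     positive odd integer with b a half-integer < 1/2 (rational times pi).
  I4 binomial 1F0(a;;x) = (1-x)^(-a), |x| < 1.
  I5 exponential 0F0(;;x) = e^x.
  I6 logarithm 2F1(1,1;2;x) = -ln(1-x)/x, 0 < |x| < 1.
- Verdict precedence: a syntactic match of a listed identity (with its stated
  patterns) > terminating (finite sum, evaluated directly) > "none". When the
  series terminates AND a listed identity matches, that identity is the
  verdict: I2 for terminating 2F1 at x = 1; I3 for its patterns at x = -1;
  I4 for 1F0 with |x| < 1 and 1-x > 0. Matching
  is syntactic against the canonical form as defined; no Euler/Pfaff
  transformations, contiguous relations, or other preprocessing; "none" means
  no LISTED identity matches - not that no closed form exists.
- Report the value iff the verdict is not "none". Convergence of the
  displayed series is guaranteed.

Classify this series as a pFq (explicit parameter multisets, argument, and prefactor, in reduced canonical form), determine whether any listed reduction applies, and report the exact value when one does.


With C = 3: the canonical form is 2F1(-7/2, 3; 15/2; -1). Verdict: the Kummer evaluation I3 applies (x = -1; c = 15/2 equals 1+a-b for upper {-7/2, 3}: listed pattern). Exact value: (27027/8192) * pi.

The tell: with t_0 = 3, the parameter 3/2 appears in both the upper and lower lists and cancels.
Ratio: r(k) = (-1) * (k-7/2) (k+3) / [(k+15/2) (k+1)] - rational in k. x = (-1); t_0 = 3; negate the roots.


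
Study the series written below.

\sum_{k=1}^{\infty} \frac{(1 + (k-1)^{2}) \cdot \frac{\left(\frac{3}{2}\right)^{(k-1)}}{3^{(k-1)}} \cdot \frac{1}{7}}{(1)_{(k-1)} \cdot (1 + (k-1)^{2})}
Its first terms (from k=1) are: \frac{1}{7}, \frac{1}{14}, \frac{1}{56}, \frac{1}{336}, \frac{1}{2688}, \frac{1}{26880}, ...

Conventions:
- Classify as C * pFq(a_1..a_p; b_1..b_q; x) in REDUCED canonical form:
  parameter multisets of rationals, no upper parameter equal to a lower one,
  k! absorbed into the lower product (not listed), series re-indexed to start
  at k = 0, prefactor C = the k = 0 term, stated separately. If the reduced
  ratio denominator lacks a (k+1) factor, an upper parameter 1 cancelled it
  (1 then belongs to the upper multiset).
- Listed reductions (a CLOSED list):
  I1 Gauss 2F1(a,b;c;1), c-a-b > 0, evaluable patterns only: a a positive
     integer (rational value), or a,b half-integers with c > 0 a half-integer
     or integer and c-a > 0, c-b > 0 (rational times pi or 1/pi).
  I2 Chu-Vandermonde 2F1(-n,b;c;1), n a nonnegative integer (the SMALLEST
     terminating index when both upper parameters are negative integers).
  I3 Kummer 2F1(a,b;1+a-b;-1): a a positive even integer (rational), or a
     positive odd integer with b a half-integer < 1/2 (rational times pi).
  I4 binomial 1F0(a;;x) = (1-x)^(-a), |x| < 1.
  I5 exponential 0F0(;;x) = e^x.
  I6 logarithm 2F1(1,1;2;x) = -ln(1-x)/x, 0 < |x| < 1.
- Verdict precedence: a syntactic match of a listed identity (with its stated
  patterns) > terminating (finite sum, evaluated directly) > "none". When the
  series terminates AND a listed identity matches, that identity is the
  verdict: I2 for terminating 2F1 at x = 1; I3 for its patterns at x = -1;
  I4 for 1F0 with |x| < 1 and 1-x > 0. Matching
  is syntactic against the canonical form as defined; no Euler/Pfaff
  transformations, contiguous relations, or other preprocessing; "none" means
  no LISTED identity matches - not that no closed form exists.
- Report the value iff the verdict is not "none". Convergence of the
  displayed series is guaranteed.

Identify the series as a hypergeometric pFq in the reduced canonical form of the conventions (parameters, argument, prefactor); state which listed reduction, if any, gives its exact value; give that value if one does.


Canonical form: C = \frac{1}{7} times 0F0 with upper {-}, lower {-}, x = \frac{1}{2}. Verdict: exponential (I5) fires (the 0F0 exponential series at x = \frac{1}{2}). Exact value: \frac{1}{7} \cdot e^{\frac{1}{2}}.

Structural cue: with t_0 = \frac{1}{7}, the factor k^2 + 1 cancels (top and bottom), leaving C = 1/7, x = 1/2.
Term ratio: r(k) = \frac{1}{2} * 1 / [(k+1)] - rational; roots negated = parameters, x = \frac{1}{2}, C = \frac{1}{7}.


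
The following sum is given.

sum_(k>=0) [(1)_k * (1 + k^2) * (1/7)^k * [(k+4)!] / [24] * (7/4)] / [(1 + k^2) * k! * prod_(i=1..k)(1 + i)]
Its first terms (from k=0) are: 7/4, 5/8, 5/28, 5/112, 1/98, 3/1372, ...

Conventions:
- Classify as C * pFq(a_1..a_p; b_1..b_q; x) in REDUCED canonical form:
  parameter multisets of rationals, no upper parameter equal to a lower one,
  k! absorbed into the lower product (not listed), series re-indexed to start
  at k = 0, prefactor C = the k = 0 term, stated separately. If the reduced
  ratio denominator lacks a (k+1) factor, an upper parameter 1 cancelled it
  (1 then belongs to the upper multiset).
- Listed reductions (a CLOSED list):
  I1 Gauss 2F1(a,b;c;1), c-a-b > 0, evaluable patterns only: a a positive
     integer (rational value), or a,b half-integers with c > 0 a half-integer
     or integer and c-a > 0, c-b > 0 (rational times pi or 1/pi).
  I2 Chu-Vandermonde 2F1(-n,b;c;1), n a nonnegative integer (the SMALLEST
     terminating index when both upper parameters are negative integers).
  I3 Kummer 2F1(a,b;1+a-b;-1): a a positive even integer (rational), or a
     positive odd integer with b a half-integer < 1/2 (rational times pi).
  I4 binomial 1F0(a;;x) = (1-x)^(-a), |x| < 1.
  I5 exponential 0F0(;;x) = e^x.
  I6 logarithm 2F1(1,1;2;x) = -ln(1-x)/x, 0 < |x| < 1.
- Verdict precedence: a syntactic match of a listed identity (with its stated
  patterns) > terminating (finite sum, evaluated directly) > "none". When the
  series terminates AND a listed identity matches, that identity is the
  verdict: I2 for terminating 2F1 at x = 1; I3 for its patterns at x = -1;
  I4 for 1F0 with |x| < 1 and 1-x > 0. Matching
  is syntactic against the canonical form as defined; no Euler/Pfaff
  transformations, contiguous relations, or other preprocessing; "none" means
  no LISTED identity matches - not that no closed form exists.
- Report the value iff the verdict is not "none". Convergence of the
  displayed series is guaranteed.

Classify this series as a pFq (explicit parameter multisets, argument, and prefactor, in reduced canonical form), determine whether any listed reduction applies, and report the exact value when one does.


Key step: t_0 being 7/4, k^2 + 1 divides numerator and denominator alike; prefactor 7/4 after cancelling.
Term ratio: r(k) = (1/7) * (k+1) (k+5) / [(k+2) (k+1)] - poly over poly, x = (1/7) from leading terms; C = 7/4 at k = 0.

Canonical form: C = 7/4 times 2F1 with upper {1, 5}, lower {2}, x = 1/7. Verdict: none. No listed pattern accepts 2F1(1, 5; 2; 1/7).


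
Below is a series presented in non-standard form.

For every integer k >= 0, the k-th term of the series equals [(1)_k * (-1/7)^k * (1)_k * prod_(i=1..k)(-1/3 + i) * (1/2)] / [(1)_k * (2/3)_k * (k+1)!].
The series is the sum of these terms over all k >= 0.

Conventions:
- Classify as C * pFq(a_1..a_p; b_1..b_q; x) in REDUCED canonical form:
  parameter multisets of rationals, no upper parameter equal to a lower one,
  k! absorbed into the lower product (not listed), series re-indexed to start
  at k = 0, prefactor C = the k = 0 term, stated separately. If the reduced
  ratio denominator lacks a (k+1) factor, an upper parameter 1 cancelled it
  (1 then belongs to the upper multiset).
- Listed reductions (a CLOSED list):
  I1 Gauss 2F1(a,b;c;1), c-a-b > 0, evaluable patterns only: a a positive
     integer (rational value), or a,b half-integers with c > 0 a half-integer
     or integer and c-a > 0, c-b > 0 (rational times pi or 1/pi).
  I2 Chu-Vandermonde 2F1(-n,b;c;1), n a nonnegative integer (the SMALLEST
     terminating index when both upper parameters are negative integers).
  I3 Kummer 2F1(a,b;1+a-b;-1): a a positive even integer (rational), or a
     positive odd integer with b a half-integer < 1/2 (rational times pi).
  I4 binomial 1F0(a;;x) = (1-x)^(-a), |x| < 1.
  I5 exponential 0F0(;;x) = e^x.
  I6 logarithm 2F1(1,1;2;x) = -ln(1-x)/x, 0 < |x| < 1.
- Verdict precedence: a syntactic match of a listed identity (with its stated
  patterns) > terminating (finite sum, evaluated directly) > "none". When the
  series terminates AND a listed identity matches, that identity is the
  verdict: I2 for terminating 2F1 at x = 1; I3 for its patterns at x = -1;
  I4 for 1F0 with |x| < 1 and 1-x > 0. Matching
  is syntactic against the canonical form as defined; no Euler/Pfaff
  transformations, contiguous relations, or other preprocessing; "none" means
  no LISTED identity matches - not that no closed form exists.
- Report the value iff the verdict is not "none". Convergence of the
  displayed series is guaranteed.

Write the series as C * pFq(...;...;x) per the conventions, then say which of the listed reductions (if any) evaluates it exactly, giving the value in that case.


Classification (C = 1/2): 2F1 with upper {1, 1}, lower {2}, argument x = -1/7. Verdict: this is the logarithmic series (I6) (the logarithm: parameters (1,1;2), x = -1/7). Exact value: (7/2) * ln(8/7).

Key step: x = (-1/7) and the denominator's factorial ratio (prefactor 1/2) is a lower Pochhammer.
Term ratio: r(k) = (-1/7) * (k+1) (k+1) / [(k+2) (k+1)] - rational; roots negated = parameters, x = (-1/7), C = 1/2.


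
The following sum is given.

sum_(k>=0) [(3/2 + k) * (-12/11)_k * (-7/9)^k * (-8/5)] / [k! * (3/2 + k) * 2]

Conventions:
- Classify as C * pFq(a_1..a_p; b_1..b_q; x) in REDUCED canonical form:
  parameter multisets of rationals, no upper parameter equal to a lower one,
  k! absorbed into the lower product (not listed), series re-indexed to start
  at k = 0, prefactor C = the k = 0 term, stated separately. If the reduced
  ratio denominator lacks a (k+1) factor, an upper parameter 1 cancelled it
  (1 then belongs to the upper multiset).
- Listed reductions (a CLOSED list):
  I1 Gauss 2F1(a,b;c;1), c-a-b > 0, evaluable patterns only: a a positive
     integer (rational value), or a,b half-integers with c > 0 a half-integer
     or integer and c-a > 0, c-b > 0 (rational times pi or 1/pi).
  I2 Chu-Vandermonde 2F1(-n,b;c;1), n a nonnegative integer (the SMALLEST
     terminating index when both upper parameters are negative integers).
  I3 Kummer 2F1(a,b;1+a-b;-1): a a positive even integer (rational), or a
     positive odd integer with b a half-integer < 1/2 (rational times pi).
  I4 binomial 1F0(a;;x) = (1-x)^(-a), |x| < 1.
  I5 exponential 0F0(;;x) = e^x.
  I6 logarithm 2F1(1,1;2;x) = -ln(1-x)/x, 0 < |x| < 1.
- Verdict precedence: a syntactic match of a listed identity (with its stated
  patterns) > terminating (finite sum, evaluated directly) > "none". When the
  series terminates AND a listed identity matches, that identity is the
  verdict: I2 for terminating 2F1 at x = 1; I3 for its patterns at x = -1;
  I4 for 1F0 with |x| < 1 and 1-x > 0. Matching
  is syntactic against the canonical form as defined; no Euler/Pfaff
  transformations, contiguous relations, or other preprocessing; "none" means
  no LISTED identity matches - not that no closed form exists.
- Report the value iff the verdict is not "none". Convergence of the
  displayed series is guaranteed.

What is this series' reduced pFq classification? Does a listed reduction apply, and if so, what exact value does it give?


Key observation: x = (-7/9) and k + 3/2 divides numerator and denominator alike; C = -4/5, x = -7/9 after cancelling.
Consecutive-term ratio: r(k) = (-7/9) * (k-12/11) / [(k+1)] - rational in k. x = (-7/9); t_0 = -4/5; negate the roots.

With C = -4/5: the canonical form is 1F0(-12/11; -; -7/9). Verdict: the binomial series (I4) applies (the 1F0 binomial series: exponent 12/11, x = -7/9). Hence: (-4/5) * (16/9)^(12/11).


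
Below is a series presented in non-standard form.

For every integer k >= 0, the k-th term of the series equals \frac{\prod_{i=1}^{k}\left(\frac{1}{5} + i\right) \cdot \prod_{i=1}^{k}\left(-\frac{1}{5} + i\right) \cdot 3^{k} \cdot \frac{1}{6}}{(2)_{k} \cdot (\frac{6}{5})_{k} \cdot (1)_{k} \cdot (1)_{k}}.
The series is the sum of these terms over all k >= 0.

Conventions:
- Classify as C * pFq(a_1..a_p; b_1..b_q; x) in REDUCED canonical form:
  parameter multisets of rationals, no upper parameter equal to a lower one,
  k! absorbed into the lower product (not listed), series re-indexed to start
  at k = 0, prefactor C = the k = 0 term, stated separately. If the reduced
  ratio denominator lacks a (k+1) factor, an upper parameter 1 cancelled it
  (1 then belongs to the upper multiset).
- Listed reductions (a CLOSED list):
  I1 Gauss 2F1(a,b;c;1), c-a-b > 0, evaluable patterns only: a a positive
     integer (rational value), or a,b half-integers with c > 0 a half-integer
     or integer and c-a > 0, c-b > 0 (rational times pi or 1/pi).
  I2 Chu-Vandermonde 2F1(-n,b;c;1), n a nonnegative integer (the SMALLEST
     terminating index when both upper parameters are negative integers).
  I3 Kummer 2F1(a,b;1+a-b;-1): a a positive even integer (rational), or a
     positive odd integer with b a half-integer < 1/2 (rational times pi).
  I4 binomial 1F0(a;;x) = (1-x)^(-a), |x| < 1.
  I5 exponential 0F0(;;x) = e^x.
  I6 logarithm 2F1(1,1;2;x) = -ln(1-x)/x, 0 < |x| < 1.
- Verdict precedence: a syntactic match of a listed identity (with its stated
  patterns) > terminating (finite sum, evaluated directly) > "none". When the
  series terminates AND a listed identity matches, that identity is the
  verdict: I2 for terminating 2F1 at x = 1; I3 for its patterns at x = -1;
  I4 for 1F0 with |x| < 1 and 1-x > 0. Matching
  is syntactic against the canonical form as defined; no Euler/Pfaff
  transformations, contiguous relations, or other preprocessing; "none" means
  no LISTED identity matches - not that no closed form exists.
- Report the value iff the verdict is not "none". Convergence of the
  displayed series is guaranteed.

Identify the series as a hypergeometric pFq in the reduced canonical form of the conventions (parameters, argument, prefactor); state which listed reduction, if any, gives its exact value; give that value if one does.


Canonical form: C = \frac{1}{6} times 1F2 with upper {\frac{4}{5}}, lower {1, 2}, x = 3. Verdict: no listed reduction: x = 3 and upper {\frac{4}{5}} fail every I1-I6 pattern.

First insight: t_0 being \frac{1}{6}, the running product (C = 1/6, x = 3) telescopes to a rising factorial.
Step ratio: r(k) = 3 * (k+\frac{4}{5}) / [(k+1) (k+2) (k+1)] - poly over poly, x = 3 from leading terms; C = \frac{1}{6} at k = 0.


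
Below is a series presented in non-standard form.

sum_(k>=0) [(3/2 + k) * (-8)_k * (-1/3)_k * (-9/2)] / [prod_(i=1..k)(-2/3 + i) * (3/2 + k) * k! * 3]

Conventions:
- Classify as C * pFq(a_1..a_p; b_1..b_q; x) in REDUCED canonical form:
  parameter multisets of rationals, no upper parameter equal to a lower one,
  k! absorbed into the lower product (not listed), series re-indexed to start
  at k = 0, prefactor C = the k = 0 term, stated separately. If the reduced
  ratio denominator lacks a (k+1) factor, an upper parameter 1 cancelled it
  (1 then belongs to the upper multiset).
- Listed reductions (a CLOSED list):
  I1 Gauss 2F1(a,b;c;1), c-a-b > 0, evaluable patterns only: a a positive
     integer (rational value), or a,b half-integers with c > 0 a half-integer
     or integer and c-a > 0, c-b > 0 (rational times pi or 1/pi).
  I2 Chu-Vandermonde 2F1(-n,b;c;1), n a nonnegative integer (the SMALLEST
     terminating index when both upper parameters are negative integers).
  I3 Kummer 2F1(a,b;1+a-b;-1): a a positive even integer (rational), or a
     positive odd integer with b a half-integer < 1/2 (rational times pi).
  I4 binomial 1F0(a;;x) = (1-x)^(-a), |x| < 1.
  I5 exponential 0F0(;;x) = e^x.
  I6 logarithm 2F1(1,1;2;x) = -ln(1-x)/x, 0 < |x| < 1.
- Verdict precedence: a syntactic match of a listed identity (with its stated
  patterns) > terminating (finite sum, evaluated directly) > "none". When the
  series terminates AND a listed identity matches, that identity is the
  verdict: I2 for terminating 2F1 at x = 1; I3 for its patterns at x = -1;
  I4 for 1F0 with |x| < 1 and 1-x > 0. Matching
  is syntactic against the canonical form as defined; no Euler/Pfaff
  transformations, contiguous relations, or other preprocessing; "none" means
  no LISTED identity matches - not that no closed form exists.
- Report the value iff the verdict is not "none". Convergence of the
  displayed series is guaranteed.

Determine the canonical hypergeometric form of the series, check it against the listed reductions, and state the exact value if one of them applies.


This is -3/2 * 2F1(-8, -1/3; 1/3; 1) in reduced canonical form. Verdict: Vandermonde's identity (I2) matches (terminating 2F1 at x = 1 with n = 8, b = -1/3, c = 1/3). Hence: -5865/988.

First insight: from the first term -3/2: the constant factors (prefactor -3/2) combine into one prefactor.
Ratio: r(k) = 1 * (k-8) (k-1/3) / [(k+1/3) (k+1)] - rational; roots negated = parameters, x = 1, C = -3/2.


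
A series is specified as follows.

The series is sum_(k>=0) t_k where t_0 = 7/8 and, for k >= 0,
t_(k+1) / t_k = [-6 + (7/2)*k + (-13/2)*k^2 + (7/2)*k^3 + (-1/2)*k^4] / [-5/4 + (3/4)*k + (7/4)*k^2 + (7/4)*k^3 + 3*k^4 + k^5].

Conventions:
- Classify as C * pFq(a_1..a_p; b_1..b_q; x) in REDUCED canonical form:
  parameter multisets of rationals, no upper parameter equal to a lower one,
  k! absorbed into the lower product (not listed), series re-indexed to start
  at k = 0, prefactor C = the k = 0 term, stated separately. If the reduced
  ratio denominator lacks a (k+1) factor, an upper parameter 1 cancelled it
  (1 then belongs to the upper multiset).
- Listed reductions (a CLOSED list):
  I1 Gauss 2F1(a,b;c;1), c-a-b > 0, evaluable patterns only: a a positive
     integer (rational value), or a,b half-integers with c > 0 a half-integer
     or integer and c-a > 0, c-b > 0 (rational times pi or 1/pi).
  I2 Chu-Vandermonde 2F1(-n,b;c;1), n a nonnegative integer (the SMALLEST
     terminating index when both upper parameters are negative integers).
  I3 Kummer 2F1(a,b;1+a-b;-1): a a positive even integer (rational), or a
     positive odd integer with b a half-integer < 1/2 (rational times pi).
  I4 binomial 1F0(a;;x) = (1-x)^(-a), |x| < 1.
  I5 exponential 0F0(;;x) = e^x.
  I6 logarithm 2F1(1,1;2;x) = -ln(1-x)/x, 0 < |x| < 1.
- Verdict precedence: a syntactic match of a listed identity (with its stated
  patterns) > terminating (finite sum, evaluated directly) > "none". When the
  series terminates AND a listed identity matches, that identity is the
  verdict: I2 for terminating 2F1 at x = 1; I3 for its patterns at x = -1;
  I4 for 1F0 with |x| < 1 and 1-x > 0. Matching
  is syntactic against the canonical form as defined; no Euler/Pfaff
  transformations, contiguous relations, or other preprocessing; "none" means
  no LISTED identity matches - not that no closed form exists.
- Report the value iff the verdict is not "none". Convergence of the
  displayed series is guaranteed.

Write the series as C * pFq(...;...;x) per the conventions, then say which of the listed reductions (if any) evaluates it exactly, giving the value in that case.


x = -1/2 here; the reduced form reads 2F2, upper {-4, -3}, lower {-1/2, 5/2}, C = 7/8. Verdict: terminating - upper parameter -3 makes this a finite sum (last index 3), evaluated exactly. Value: 119/72.

Key step: from the first term 7/8: cancel k^2 + 1 from the displayed ratio first; then prefactor 7/8.
Step ratio: r(k) = (-1/2) * (k-4) (k-3) / [(k-1/2) (k+5/2) (k+1)] - rational in k. x = (-1/2); t_0 = 7/8; negate the roots.


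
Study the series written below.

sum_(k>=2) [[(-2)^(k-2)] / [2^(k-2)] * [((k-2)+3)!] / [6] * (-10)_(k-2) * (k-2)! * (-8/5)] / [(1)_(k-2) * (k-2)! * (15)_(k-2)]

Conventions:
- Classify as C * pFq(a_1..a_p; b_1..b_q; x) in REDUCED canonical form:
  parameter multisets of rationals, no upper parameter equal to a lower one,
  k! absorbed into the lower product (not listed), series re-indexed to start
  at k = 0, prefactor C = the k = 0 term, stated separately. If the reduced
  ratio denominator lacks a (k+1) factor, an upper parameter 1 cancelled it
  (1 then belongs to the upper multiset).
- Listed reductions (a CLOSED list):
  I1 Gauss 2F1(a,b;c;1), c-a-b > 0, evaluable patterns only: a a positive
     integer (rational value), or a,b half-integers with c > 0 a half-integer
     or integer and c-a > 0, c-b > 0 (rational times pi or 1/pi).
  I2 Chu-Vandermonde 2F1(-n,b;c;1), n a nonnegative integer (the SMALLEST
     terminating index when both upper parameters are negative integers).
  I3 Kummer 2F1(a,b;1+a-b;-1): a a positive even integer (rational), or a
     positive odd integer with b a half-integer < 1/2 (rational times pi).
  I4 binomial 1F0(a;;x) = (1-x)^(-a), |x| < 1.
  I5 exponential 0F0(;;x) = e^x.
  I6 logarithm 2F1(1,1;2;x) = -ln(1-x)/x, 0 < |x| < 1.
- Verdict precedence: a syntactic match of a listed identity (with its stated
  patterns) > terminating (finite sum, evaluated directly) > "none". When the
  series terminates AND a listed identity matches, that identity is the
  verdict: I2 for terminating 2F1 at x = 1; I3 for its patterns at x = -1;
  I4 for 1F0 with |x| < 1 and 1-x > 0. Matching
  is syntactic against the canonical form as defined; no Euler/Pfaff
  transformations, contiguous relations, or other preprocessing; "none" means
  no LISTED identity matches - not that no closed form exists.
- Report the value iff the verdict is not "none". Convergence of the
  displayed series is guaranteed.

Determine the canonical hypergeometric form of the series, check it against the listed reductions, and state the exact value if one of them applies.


The tell: with t_0 = -8/5, the factorial ratio (C = -8/5, x = -1) (k+a-1)!/(a-1)! is a rising factorial (a)_k.
Step ratio: r(k) = (-1) * (k-10) (k+4) / [(k+15) (k+1)] ; factor over Q: parameters, x = (-1), and C = -8/5.

At argument -1: a 2F1 with upper {-10, 4}, lower {15}, scaled by C = -8/5. Verdict: Kummer (I3) applies (x = -1; c = 15 equals 1+a-b for upper {-10, 4}: listed pattern). Hence: -364/15.


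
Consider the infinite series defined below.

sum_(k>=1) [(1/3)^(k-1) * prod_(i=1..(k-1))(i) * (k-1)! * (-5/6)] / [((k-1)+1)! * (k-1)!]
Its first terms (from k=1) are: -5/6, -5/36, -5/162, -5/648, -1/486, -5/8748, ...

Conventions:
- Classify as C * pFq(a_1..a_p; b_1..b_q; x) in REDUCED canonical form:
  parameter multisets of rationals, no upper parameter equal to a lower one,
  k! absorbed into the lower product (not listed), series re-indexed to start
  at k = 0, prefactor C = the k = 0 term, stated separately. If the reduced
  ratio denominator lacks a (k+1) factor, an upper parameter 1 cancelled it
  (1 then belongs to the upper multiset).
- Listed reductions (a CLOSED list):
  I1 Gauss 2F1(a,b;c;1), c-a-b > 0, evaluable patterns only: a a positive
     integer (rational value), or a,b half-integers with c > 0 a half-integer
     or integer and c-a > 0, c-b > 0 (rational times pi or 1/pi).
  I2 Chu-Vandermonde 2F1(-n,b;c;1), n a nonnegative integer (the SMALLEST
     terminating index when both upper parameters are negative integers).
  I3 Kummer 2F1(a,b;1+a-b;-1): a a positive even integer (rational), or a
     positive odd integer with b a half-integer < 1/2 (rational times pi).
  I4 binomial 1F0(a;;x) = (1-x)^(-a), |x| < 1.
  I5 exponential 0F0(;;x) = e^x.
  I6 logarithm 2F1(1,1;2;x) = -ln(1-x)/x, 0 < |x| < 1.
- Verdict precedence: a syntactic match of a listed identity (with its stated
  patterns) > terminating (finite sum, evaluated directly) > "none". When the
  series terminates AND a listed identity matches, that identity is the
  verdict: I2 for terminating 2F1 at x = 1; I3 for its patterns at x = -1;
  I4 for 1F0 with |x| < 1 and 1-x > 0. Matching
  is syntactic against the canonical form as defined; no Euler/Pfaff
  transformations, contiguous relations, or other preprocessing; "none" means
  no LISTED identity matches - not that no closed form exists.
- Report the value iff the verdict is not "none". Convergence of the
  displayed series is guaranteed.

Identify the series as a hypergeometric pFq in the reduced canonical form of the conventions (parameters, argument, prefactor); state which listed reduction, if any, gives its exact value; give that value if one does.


Classification (C = -5/6): 2F1 with upper {1, 1}, lower {2}, argument x = 1/3. Verdict at x = 1/3: the I6 logarithm reduction matches (the logarithm: parameters (1,1;2), x = 1/3). Value: (5/2) * ln(2/3).

First insight: t_0 being -5/6, the factorial ratio (prefactor -5/6) (k+a-1)!/(a-1)! is a rising factorial (a)_k.
Adjacent-term ratio: r(k) = (1/3) * (k+1) (k+1) / [(k+2) (k+1)] - poly over poly, x = (1/3) from leading terms; C = -5/6 at k = 0.


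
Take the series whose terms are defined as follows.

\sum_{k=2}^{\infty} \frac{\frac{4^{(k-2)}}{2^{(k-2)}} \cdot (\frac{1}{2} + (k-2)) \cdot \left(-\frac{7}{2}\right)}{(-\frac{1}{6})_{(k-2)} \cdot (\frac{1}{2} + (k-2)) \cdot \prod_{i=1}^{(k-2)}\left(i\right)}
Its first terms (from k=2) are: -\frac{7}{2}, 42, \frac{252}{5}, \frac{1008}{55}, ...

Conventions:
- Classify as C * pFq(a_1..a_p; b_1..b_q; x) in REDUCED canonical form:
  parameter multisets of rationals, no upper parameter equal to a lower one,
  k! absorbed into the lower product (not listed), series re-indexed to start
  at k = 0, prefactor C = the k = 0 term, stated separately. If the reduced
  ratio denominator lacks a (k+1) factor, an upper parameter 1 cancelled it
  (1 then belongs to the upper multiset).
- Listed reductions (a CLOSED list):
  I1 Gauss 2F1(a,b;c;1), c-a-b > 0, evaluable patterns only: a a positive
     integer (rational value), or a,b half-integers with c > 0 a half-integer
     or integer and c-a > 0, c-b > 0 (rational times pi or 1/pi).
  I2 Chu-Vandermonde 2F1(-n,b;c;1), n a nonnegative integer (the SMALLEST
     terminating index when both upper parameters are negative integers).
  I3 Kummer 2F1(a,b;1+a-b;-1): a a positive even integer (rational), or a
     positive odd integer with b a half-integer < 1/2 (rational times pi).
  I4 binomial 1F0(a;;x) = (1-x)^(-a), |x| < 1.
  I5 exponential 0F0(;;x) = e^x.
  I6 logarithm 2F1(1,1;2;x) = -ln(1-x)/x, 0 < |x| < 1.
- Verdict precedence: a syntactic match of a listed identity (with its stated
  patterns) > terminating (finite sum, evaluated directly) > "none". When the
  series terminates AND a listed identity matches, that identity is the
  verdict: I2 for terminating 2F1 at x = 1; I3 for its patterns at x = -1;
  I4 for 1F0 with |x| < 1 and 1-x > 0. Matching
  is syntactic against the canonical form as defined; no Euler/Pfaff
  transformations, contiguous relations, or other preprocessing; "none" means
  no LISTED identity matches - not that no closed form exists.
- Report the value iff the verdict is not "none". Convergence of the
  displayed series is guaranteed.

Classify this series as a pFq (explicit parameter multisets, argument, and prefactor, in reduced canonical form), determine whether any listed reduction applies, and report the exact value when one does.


Reduced: x = 2, 0F1, upper = {-}, lower = {-\frac{1}{6}}, C = -\frac{7}{2}. Verdict: none. A 0F1 with upper {-} fits none of I1-I6 at x = 2; the sum runs forever.

Structural cue: from the first term -\frac{7}{2}: the product of the first k integers (C = -7/2, x = 2) is k!.
Consecutive-term ratio: r(k) = 2 * 1 / [(k-\frac{1}{6}) (k+1)] - rational; roots negated = parameters, x = 2, C = -\frac{7}{2}.


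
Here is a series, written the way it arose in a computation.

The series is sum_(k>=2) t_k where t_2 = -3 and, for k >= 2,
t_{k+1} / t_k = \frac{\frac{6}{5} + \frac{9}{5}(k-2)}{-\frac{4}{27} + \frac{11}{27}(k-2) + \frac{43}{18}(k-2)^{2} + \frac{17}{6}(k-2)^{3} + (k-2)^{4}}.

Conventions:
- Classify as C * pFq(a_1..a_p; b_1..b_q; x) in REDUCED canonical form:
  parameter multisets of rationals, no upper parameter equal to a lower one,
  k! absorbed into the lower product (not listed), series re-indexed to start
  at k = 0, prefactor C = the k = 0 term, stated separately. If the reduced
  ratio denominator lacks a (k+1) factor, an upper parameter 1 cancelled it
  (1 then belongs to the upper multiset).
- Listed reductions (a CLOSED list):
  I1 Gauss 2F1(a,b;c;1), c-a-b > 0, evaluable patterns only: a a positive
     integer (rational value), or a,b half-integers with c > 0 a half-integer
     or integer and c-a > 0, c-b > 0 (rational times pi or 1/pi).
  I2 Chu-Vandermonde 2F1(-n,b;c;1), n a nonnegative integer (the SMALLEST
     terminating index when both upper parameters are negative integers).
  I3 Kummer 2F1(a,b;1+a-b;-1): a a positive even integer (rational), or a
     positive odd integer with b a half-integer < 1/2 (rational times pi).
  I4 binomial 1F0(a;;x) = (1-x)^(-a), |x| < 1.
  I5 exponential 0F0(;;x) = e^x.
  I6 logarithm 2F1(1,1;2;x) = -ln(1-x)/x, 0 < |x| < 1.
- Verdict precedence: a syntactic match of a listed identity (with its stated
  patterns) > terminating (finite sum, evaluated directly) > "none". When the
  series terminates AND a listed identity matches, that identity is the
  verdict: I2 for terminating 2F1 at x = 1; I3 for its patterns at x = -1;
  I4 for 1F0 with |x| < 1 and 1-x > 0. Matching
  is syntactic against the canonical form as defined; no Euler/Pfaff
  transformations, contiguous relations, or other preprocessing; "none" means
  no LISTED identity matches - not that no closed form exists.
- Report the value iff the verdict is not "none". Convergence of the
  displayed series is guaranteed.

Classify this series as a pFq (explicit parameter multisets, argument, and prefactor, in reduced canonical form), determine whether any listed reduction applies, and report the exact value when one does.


Canonical form: C = -3 times 0F2 with upper {-}, lower {-\frac{1}{6}, \frac{4}{3}}, x = \frac{9}{5}. Verdict: none. No listed pattern accepts 0F2(-; -\frac{1}{6}, \frac{4}{3}; \frac{9}{5}).

Structural cue: x = \frac{9}{5} and the expanded ratio factors over Q; prefactor -3, roots give parameters.
Consecutive-term ratio: r(k) = \frac{9}{5} * 1 / [(k-\frac{1}{6}) (k+\frac{4}{3}) (k+1)] - rational; roots negated = parameters, x = \frac{9}{5}, C = -3.


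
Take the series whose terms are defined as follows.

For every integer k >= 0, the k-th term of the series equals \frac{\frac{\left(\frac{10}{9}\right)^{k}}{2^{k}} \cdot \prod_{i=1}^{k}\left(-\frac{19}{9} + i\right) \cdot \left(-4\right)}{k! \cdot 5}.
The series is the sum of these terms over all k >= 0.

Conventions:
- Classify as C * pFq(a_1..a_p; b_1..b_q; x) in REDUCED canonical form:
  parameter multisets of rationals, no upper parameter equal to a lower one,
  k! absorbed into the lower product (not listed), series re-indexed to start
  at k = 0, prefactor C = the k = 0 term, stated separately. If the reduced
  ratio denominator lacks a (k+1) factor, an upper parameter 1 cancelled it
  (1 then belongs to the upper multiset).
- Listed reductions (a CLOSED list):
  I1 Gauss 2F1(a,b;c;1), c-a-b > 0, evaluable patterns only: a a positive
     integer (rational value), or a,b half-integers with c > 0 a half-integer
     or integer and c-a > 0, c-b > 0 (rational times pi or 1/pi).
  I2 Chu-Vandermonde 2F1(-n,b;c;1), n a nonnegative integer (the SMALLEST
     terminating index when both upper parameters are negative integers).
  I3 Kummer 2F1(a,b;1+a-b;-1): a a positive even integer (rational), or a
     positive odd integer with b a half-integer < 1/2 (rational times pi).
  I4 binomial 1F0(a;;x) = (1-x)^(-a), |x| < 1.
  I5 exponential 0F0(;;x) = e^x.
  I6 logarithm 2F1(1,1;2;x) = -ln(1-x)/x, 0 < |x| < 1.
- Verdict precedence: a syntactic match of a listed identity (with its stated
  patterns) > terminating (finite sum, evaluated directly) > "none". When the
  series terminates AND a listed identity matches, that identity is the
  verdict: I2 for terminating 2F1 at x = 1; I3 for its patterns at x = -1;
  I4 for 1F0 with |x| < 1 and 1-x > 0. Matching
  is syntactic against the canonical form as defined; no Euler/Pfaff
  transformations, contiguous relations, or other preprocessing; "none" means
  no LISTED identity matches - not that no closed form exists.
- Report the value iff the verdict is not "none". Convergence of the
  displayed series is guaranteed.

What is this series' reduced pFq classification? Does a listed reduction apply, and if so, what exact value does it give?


Classification (C = -\frac{4}{5}): 1F0 with upper {-\frac{10}{9}}, lower {-}, argument x = \frac{5}{9}. Verdict: this is the I4 binomial reduction (the 1F0 binomial series: exponent 10/9, x = \frac{5}{9}). Hence: \left(-\frac{4}{5}\right) \cdot \left(\frac{4}{9}\right)^{\frac{10}{9}}.

Structural cue: t_0 being -\frac{4}{5}, the constant factors (C = -4/5, x = 5/9) combine into one prefactor.
Ratio: r(k) = \frac{5}{9} * (k-\frac{10}{9}) / [(k+1)] - rational; roots negated = parameters, x = \frac{5}{9}, C = -\frac{4}{5}.


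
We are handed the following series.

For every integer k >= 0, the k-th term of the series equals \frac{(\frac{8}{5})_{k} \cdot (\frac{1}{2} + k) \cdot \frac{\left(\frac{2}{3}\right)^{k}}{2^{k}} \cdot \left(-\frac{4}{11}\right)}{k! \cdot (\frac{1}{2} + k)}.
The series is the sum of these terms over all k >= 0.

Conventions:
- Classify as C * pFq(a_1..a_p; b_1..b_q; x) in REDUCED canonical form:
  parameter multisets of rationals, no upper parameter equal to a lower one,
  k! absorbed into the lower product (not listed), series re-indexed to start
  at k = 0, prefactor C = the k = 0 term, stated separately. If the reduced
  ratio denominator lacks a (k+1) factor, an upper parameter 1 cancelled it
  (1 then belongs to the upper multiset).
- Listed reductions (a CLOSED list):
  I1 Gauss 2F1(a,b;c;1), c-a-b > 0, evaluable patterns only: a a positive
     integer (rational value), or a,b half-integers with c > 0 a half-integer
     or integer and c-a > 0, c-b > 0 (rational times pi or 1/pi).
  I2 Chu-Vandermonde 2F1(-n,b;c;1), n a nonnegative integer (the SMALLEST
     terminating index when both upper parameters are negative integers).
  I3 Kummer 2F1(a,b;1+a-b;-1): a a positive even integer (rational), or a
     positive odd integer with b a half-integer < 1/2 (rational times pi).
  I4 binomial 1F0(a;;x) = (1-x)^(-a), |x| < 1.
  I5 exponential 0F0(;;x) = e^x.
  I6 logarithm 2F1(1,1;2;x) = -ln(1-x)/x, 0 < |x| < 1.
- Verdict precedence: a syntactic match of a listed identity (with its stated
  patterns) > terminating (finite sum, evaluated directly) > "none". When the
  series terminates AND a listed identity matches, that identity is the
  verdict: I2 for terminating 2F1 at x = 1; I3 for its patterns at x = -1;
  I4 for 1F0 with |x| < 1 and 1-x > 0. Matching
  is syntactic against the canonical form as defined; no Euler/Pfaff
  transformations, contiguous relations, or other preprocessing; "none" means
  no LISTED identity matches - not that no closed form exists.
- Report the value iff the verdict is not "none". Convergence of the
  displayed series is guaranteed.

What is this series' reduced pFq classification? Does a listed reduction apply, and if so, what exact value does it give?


Reduced: x = \frac{1}{3}, 1F0, upper = {\frac{8}{5}}, lower = {-}, C = -\frac{4}{11}. Verdict at x = \frac{1}{3}: binomial (I4) matches (the 1F0 binomial series: exponent -8/5, x = \frac{1}{3}). Hence: \left(-\frac{4}{11}\right) \cdot \left(\frac{2}{3}\right)^{-\frac{8}{5}}.

Key observation: t_0 = -\frac{4}{11} here, and the two k-th powers (prefactor -4/11) combine into one argument.
Ratio: r(k) = \frac{1}{3} * (k+\frac{8}{5}) / [(k+1)] - rational in k. x = \frac{1}{3}; t_0 = -\frac{4}{11}; negate the roots.


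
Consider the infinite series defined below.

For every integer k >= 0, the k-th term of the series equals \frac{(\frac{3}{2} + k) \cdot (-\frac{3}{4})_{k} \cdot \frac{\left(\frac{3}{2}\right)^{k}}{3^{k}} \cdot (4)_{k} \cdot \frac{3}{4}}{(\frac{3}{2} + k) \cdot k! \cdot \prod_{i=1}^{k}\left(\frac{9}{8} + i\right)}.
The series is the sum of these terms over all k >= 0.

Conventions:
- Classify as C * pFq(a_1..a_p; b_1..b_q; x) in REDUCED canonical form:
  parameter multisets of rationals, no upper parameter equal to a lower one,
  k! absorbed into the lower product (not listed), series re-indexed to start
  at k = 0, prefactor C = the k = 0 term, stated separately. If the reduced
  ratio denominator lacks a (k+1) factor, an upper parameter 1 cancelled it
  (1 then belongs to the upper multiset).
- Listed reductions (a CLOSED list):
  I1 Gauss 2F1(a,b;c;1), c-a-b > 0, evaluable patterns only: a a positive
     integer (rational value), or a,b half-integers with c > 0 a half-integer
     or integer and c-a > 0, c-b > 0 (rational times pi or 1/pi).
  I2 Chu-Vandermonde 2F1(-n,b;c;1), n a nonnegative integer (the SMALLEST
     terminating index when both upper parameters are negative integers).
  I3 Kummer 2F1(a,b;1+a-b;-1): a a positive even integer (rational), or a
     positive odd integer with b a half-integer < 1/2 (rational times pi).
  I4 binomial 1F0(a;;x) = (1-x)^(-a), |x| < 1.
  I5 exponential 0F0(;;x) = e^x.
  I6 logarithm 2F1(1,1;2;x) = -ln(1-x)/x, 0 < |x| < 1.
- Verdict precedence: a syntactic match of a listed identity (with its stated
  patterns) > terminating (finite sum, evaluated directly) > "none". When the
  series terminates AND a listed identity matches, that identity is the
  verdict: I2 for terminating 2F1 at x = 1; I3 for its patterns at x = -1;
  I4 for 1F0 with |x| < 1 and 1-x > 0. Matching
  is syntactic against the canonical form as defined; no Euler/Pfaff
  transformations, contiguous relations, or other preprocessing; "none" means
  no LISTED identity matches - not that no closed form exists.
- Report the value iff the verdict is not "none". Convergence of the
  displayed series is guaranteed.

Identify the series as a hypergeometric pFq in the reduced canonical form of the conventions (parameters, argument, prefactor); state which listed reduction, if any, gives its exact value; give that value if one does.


With C = \frac{3}{4}: the canonical form is 2F1(-\frac{3}{4}, 4; \frac{17}{8}; \frac{1}{2}). Verdict: none - this 2F1 at x = \frac{1}{2} matches no listed pattern, and upper {-\frac{3}{4}, 4} holds no stopper.

The tell: x = \frac{1}{2} and the lower running product (C = 3/4, x = 1/2) is a rising factorial.
Ratio: r(k) = \frac{1}{2} * (k-\frac{3}{4}) (k+4) / [(k+\frac{17}{8}) (k+1)] ; factor over Q: parameters, x = \frac{1}{2}, and C = \frac{3}{4}.
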